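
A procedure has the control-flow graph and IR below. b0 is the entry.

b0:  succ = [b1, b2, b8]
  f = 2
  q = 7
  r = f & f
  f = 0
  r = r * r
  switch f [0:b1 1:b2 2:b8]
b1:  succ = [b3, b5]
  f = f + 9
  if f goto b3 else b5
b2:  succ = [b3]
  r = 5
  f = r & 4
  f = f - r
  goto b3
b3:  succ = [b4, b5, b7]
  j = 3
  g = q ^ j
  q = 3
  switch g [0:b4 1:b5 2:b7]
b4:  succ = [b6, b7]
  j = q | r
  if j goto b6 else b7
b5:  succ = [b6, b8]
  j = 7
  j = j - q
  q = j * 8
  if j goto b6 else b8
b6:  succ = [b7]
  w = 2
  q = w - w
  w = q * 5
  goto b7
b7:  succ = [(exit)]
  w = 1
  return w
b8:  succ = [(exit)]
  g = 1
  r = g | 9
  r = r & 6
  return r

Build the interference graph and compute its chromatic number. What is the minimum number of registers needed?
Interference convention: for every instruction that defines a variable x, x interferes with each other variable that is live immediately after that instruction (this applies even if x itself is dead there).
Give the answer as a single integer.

Per-block:
  b0: def={f,q,r} ue=∅
  b1: def={f} ue={f}
  b2: def={f,r} ue=∅
  b3: def={g,j,q} ue={q}
  b4: def={j} ue={q,r}
  b5: def={j,q} ue={q}
  b6: def={q,w} ue=∅
  b7: def={w} ue=∅
  b8: def={g,r} ue=∅

Live sets:
  live b0: ∅→{f,q,r}
  live b1: {f,q,r}→{q,r}
  live b2: {q}→{q,r}
  live b3: {q,r}→{q,r}
  live b4: {q,r}→∅
  live b5: {q}→∅
  live b6: ∅→∅
  live b7: ∅→∅
  live b8: ∅→∅

Conflict graph:
  f↔{q,r}
  g↔{q,r}
  j↔{q,r}
  q↔{f,g,j,r}
  r↔{f,g,j,q}
  w↔∅

Colouring:
  clique {f,q,r} ⇒ need ≥ 3
  assign f→r2 g→r2 j→r2 q→r0 r→r1 w→r0 — no edge inside a register ⇒ χ ≤ 3
  χ = 3

Answer: 3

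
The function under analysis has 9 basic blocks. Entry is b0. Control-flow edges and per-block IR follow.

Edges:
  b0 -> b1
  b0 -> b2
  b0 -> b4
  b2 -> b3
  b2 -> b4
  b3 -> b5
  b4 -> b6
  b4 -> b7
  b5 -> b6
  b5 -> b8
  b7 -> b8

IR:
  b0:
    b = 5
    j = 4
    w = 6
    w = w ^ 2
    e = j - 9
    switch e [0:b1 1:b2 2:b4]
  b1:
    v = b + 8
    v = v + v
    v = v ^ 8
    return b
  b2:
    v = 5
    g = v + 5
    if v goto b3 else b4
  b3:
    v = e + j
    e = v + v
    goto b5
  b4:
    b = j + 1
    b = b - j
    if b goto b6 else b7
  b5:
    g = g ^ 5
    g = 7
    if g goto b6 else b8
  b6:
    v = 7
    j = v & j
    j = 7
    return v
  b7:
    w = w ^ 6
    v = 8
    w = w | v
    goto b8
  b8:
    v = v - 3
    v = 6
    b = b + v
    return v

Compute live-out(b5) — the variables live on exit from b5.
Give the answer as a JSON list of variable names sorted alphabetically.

def/use:
  b0 def {b,e,j,w} use ∅
  b1 def {v} use {b}
  b2 def {g,v} use ∅
  b3 def {e,v} use {e,j}
  b4 def {b} use {j}
  b5 def {g} use {g}
  b6 def {j,v} use {j}
  b7 def {v,w} use {w}
  b8 def {b,v} use {b,v}

Backward fixpoint:
  b0: in=∅ out={b,e,j,w}
  b1: in={b} out=∅
  b2: in={b,e,j,w} out={b,e,g,j,w}
  b3: in={b,e,g,j} out={b,g,j,v}
  b4: in={j,w} out={b,j,w}
  b5: in={b,g,j,v} out={b,j,v}
  b6: in={j} out=∅
  b7: in={b,w} out={b,v}
  b8: in={b,v} out=∅

live-out(b5) = ["b", "j", "v"]

Answer: ["b", "j", "v"]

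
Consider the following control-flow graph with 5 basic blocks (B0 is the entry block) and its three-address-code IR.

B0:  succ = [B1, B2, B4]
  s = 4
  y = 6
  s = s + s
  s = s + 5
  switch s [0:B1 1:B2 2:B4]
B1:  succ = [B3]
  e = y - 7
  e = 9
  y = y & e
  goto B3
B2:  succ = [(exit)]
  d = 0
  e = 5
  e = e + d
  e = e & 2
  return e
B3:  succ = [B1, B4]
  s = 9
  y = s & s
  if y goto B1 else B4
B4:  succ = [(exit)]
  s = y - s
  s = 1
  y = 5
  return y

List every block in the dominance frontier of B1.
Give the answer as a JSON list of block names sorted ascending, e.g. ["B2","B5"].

Answer: ["B1", "B4"]

Working:
idom tree: B1←B0 B2←B0 B3←B1 B4←B0
Dom∩ at merges:
  B1: preds {B0,B3}: {B0} ∩ {B0,B1,B3} = {B0}; idom=B0
  B4: preds {B0,B3}: {B0} ∩ {B0,B1,B3} = {B0}; idom=B0

DF walk-up:
  B1←B0: walk · to B0
  B1←B3: walk B3→B1 to B0
  B4←B0: walk · to B0
  B4←B3: walk B3→B1 to B0
  DF(B0)=∅
  DF(B1)={B1,B4}
  DF(B2)=∅
  DF(B3)={B1,B4}
  DF(B4)=∅

DF(B1) = ["B1", "B4"]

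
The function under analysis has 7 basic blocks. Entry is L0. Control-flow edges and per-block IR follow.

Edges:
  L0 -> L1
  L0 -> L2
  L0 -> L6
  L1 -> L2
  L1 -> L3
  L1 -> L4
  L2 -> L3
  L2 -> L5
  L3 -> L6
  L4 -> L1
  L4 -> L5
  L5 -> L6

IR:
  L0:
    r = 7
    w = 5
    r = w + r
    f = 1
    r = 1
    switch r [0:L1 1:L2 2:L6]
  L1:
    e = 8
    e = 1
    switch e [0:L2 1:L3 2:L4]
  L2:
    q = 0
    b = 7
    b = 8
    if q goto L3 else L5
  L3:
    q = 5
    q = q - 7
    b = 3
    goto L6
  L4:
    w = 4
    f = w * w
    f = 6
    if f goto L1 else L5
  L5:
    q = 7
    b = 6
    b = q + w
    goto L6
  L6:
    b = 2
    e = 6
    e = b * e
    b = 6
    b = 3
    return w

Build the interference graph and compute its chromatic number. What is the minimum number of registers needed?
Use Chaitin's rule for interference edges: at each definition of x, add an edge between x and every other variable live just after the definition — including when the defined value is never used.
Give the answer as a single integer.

Answer: 3

Working:
Block summaries:
  L0: {f,r,w} / ∅
  L1: {e} / ∅
  L2: {b,q} / ∅
  L3: {b,q} / ∅
  L4: {f,w} / ∅
  L5: {b,q} / {w}
  L6: {b,e} / {w}

Live sets:
  live L0: ∅→{w}
  live L1: {w}→{w}
  live L2: {w}→{w}
  live L3: {w}→{w}
  live L4: ∅→{w}
  live L5: {w}→{w}
  live L6: {w}→∅

Conflict graph:
  b — {e,q,w}
  e — {b,w}
  f — {w}
  q — {b,w}
  r — {w}
  w — {b,e,f,q,r}

Colouring:
  clique {b,e,w} ⇒ need ≥ 3
  assign b→R1 e→R2 f→R1 q→R2 r→R1 w→R0 — no edge inside a register ⇒ χ ≤ 3
  χ = 3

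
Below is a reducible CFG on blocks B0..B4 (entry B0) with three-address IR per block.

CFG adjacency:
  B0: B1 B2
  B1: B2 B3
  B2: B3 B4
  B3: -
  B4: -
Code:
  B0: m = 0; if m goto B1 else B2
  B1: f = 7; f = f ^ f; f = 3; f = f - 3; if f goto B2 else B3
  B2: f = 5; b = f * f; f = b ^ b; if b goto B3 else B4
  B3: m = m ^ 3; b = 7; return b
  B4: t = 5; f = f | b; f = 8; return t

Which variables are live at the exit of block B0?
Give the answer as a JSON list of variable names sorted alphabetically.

Answer: ["m"]

Analysis:
def/use:
  B0: {m} / ∅
  B1: {f} / ∅
  B2: {b,f} / ∅
  B3: {b,m} / {m}
  B4: {f,t} / {b,f}

Backward fixpoint:
  B0: in=∅ out={m}
  B1: in={m} out={m}
  B2: in={m} out={b,f,m}
  B3: in={m} out=∅
  B4: in={b,f} out=∅

live-out(B0) = ["m"]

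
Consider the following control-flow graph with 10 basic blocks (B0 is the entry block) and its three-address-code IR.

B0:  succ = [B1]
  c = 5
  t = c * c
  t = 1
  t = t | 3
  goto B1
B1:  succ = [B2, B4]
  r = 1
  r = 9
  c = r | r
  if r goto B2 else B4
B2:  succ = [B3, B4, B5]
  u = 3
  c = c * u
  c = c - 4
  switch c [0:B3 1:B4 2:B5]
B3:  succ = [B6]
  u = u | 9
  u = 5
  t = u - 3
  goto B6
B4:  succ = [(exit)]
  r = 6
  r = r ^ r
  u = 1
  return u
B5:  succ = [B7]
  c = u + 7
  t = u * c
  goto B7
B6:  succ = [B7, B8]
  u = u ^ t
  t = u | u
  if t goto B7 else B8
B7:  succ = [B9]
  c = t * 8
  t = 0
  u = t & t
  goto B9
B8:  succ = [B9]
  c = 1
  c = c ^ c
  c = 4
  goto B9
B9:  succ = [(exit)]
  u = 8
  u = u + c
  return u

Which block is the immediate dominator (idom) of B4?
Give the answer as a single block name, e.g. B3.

Answer: B1

Derivation:
idom tree: B1←B0 B2←B1 B3←B2 B4←B1 B5←B2 B6←B3 B7←B2 B8←B6 B9←B2
Dom∩ at merges:
  B4: preds {B1,B2}: {B0,B1} ∩ {B0,B1,B2} = {B0,B1}; idom=B1
  B7: preds {B5,B6}: {B0,B1,B2,B5} ∩ {B0,B1,B2,B3,B6} = {B0,B1,B2}; idom=B2
  B9: preds {B7,B8}: {B0,B1,B2,B7} ∩ {B0,B1,B2,B3,B6,B8} = {B0,B1,B2}; idom=B2

idom(B4) = B1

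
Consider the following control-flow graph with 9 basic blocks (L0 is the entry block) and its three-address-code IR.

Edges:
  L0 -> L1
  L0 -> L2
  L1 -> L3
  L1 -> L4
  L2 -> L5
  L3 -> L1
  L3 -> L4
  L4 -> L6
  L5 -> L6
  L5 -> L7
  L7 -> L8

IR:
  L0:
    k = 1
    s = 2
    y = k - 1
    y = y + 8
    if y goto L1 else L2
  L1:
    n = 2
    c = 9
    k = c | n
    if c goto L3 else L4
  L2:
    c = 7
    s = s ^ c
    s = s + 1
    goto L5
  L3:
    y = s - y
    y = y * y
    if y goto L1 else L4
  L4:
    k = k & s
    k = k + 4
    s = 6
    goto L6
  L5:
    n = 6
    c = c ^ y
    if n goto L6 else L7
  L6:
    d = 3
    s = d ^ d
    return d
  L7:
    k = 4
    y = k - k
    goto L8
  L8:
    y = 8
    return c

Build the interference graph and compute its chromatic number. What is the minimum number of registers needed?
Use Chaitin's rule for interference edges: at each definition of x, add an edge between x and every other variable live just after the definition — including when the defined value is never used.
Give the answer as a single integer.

Per-block:
  L0: {k,s,y} / ∅
  L1: {c,k,n} / ∅
  L2: {c,s} / {s}
  L3: {y} / {s,y}
  L4: {k,s} / {k,s}
  L5: {c,n} / {c,y}
  L6: {d,s} / ∅
  L7: {k,y} / ∅
  L8: {y} / {c}

Live sets:
  live L0: ∅→{s,y}
  live L1: {s,y}→{k,s,y}
  live L2: {s,y}→{c,y}
  live L3: {k,s,y}→{k,s,y}
  live L4: {k,s}→∅
  live L5: {c,y}→{c}
  live L6: ∅→∅
  live L7: {c}→{c}
  live L8: {c}→∅

Conflict graph:
  c↔{k,n,s,y}
  d↔{s}
  k↔{c,s,y}
  n↔{c,s,y}
  s↔{c,d,k,n,y}
  y↔{c,k,n,s}

Registers:
  {c,k,s,y} pairwise interfere (4-clique) ⇒ χ ≥ 4
  assign c→R1 d→R1 k→R3 n→R3 s→R0 y→R2 — no edge inside a register ⇒ χ ≤ 4
  χ = 4

Answer: 4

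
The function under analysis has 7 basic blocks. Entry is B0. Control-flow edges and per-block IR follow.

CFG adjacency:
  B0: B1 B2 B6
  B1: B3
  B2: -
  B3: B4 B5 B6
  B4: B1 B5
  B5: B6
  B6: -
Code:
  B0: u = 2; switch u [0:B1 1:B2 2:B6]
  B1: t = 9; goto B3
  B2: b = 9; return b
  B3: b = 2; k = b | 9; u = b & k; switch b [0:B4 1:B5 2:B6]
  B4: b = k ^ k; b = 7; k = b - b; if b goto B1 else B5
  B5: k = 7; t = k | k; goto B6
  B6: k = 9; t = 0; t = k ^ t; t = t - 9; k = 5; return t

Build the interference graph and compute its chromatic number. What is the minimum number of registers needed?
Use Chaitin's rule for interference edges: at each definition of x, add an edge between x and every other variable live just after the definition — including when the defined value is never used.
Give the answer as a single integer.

Answer: 3

Derivation:
Per-block:
  B0: def={u} ue=∅
  B1: def={t} ue=∅
  B2: def={b} ue=∅
  B3: def={b,k,u} ue=∅
  B4: def={b,k} ue={k}
  B5: def={k,t} ue=∅
  B6: def={k,t} ue=∅

Live sets:
  B0: in=∅ out=∅
  B1: in=∅ out=∅
  B2: in=∅ out=∅
  B3: in=∅ out={k}
  B4: in={k} out=∅
  B5: in=∅ out=∅
  B6: in=∅ out=∅

Interfere edges:
  b: {k,u}
  k: {b,t,u}
  t: {k}
  u: {b,k}

Chromatic number:
  lower bound: {b,k,u} mutually conflict ⇒ χ ≥ 3
  3-colouring: r0={k}  r1={b,t}  r2={u}
  χ = 3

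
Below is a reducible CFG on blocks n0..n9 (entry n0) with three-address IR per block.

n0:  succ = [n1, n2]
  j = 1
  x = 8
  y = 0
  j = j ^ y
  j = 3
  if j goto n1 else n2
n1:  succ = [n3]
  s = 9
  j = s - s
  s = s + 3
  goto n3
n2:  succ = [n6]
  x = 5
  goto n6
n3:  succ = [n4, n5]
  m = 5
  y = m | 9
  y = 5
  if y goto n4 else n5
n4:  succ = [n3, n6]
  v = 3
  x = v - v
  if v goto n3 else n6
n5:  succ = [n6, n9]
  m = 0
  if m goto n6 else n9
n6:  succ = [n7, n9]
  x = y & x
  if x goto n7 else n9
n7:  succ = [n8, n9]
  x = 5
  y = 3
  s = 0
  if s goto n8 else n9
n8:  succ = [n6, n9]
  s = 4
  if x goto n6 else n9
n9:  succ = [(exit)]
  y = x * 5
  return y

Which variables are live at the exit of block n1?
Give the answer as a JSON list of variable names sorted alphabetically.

Per-block:
  n0 def {j,x,y} use ∅
  n1 def {j,s} use ∅
  n2 def {x} use ∅
  n3 def {m,y} use ∅
  n4 def {v,x} use ∅
  n5 def {m} use ∅
  n6 def {x} use {x,y}
  n7 def {s,x,y} use ∅
  n8 def {s} use {x}
  n9 def {y} use {x}

Live sets:
  live n0: ∅→{x,y}
  live n1: {x}→{x}
  live n2: {y}→{x,y}
  live n3: {x}→{x,y}
  live n4: {y}→{x,y}
  live n5: {x,y}→{x,y}
  live n6: {x,y}→{x}
  live n7: ∅→{x,y}
  live n8: {x,y}→{x,y}
  live n9: {x}→∅

live-out(n1) = ["x"]

Answer: ["x"]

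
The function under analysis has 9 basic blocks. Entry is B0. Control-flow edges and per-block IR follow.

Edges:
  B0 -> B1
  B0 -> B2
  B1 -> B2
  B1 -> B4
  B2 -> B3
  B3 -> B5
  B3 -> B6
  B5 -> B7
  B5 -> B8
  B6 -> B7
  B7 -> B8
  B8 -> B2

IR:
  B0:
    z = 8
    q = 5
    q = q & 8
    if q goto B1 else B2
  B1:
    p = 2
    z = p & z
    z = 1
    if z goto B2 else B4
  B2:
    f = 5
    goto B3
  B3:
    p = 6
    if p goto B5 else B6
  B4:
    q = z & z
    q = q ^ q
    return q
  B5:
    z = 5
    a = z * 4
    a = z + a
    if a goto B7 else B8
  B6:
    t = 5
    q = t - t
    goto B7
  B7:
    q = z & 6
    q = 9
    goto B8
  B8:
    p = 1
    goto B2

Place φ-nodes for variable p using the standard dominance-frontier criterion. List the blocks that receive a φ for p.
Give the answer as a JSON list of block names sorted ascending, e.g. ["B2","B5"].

Answer: ["B2"]

Analysis:
idom tree: B1←B0 B2←B0 B3←B2 B4←B1 B5←B3 B6←B3 B7←B3 B8←B3
Join-block Dom:
  B2: preds {B0,B1,B8}: {B0} ∩ {B0,B1} ∩ {B0,B2,B3,B8} = {B0}; idom=B0
  B7: preds {B5,B6}: {B0,B2,B3,B5} ∩ {B0,B2,B3,B6} = {B0,B2,B3}; idom=B3
  B8: preds {B5,B7}: {B0,B2,B3,B5} ∩ {B0,B2,B3,B7} = {B0,B2,B3}; idom=B3

DF walk-up:
  B2←B0: walk · to B0
  B2←B1: walk B1 to B0
  B2←B8: walk B8→B3→B2 to B0
  B7←B5: walk B5 to B3
  B7←B6: walk B6 to B3
  B8←B5: walk B5 to B3
  B8←B7: walk B7 to B3
  DF(B0)=∅
  DF(B1)={B2}
  DF(B2)={B2}
  DF(B3)={B2}
  DF(B4)=∅
  DF(B5)={B7,B8}
  DF(B6)={B7}
  DF(B7)={B8}
  DF(B8)={B2}

φ for p: defs {B1,B3,B8}
  DF⁺ = {B2}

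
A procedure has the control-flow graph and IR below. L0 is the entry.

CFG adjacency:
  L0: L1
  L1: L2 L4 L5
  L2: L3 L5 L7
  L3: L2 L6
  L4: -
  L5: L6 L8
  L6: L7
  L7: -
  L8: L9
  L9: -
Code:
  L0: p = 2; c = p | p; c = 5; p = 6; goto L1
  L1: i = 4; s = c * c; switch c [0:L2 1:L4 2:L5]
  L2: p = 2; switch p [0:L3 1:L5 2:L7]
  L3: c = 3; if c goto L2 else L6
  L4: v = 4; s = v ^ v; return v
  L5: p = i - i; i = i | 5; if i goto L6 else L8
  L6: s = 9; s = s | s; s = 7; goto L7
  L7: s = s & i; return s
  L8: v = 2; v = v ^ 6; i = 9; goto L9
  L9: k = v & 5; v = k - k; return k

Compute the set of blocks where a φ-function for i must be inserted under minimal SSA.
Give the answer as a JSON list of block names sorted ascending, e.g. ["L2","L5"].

Answer: ["L6", "L7"]

Analysis:
idom tree: L1←L0 L2←L1 L3←L2 L4←L1 L5←L1 L6←L1 L7←L1 L8←L5 L9←L8
Dom∩ at merges:
  L2: preds {L1,L3}: {L0,L1} ∩ {L0,L1,L2,L3} = {L0,L1}; idom=L1
  L5: preds {L1,L2}: {L0,L1} ∩ {L0,L1,L2} = {L0,L1}; idom=L1
  L6: preds {L3,L5}: {L0,L1,L2,L3} ∩ {L0,L1,L5} = {L0,L1}; idom=L1
  L7: preds {L2,L6}: {L0,L1,L2} ∩ {L0,L1,L6} = {L0,L1}; idom=L1

Frontier:
  join L2 pred L1: · stop@L1
  join L2 pred L3: L3→L2 stop@L1
  join L5 pred L1: · stop@L1
  join L5 pred L2: L2 stop@L1
  join L6 pred L3: L3→L2 stop@L1
  join L6 pred L5: L5 stop@L1
  join L7 pred L2: L2 stop@L1
  join L7 pred L6: L6 stop@L1
  L0: DF=∅
  L1: DF=∅
  L2: DF={L2,L5,L6,L7}
  L3: DF={L2,L6}
  L4: DF=∅
  L5: DF={L6}
  L6: DF={L7}
  L7: DF=∅
  L8: DF=∅
  L9: DF=∅

φ for i: defs {L1,L5,L8}
  DF⁺ = {L6,L7}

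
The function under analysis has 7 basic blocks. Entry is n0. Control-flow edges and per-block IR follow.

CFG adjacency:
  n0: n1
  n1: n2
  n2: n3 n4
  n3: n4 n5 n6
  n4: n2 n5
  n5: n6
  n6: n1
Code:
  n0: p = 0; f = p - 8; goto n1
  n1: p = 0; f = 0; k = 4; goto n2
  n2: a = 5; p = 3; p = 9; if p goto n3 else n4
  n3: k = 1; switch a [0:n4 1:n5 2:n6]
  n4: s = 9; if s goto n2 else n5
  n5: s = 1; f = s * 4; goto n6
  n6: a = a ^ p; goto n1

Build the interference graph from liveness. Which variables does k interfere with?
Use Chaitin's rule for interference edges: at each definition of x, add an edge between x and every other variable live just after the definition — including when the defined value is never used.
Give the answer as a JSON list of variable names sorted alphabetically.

def/use:
  n0: def={f,p} ue=∅
  n1: def={f,k,p} ue=∅
  n2: def={a,p} ue=∅
  n3: def={k} ue={a}
  n4: def={s} ue=∅
  n5: def={f,s} ue=∅
  n6: def={a} ue={a,p}

Liveness:
  live n0: ∅→∅
  live n1: ∅→∅
  live n2: ∅→{a,p}
  live n3: {a,p}→{a,p}
  live n4: {a,p}→{a,p}
  live n5: {a,p}→{a,p}
  live n6: {a,p}→∅

Conflict graph:
  a — {f,k,p,s}
  f — {a,p}
  k — {a,p}
  p — {a,f,k,s}
  s — {a,p}

N(k) = ["a", "p"]

Answer: ["a", "p"]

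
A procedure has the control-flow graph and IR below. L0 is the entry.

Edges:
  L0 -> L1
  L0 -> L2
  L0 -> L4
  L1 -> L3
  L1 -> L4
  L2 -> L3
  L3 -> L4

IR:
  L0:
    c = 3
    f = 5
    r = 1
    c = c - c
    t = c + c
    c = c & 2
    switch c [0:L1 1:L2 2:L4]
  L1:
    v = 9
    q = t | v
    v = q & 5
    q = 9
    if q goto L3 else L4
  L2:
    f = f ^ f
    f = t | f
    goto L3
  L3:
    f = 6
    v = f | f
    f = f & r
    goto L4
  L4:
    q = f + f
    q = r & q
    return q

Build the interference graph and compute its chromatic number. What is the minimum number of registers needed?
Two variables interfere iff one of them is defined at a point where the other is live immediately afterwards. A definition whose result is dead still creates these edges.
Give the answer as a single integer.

Per-block:
  L0: {c,f,r,t} / ∅
  L1: {q,v} / {t}
  L2: {f} / {f,t}
  L3: {f,v} / {r}
  L4: {q} / {f,r}

Live sets:
  live L0: ∅→{f,r,t}
  live L1: {f,r,t}→{f,r}
  live L2: {f,r,t}→{r}
  live L3: {r}→{f,r}
  live L4: {f,r}→∅

Conflict graph:
  c: {f,r,t}
  f: {c,q,r,t,v}
  q: {f,r}
  r: {c,f,q,t,v}
  t: {c,f,r,v}
  v: {f,r,t}

Registers:
  lower bound: {c,f,r,t} mutually conflict ⇒ χ ≥ 4
  4-colouring: r0={f}  r1={r}  r2={q,t}  r3={c,v}
  χ = 4

Answer: 4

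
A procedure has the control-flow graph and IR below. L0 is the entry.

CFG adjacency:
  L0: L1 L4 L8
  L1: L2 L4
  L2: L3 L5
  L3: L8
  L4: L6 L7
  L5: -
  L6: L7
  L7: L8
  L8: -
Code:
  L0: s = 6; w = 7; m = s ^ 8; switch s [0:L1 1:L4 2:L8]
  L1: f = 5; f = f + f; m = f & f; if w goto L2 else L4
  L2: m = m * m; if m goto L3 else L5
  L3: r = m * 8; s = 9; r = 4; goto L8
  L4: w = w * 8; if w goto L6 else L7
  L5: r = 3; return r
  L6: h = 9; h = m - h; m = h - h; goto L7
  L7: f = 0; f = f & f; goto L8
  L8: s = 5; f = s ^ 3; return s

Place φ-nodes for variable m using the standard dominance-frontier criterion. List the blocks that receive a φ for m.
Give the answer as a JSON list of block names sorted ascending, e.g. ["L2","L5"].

Answer: ["L4", "L7", "L8"]

Derivation:
idom tree: L1←L0 L2←L1 L3←L2 L4←L0 L5←L2 L6←L4 L7←L4 L8←L0
Dom∩ at merges:
  L4: preds {L0,L1}: {L0} ∩ {L0,L1} = {L0}; idom=L0
  L7: preds {L4,L6}: {L0,L4} ∩ {L0,L4,L6} = {L0,L4}; idom=L4
  L8: preds {L0,L3,L7}: {L0} ∩ {L0,L1,L2,L3} ∩ {L0,L4,L7} = {L0}; idom=L0

Frontier:
  L4←L0: walk · to L0
  L4←L1: walk L1 to L0
  L7←L4: walk · to L4
  L7←L6: walk L6 to L4
  L8←L0: walk · to L0
  L8←L3: walk L3→L2→L1 to L0
  L8←L7: walk L7→L4 to L0
  L0: DF=∅
  L1: DF={L4,L8}
  L2: DF={L8}
  L3: DF={L8}
  L4: DF={L8}
  L5: DF=∅
  L6: DF={L7}
  L7: DF={L8}
  L8: DF=∅

φ for m: defs {L0,L1,L2,L6}
  DF⁺ = {L4,L7,L8}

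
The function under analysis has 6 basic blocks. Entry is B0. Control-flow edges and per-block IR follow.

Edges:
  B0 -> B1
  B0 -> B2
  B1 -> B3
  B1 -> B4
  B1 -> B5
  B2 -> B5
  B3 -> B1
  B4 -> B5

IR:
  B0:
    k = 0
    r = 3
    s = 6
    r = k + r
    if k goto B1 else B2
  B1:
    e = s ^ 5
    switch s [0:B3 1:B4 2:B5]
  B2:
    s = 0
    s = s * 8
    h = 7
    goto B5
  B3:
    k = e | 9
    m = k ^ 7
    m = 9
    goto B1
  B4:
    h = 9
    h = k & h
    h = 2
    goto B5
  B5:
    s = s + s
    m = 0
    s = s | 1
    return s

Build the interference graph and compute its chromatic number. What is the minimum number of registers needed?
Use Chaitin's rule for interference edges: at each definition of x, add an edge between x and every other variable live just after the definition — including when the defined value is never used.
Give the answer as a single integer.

Answer: 3

Working:
Block summaries:
  B0: {k,r,s} / ∅
  B1: {e} / {s}
  B2: {h,s} / ∅
  B3: {k,m} / {e}
  B4: {h} / {k}
  B5: {m,s} / {s}

Live sets:
  B0 li=∅ lo={k,s}
  B1 li={k,s} lo={e,k,s}
  B2 li=∅ lo={s}
  B3 li={e,s} lo={k,s}
  B4 li={k,s} lo={s}
  B5 li={s} lo=∅

Interference:
  e↔{k,s}
  h↔{k,s}
  k↔{e,h,m,r,s}
  m↔{k,s}
  r↔{k,s}
  s↔{e,h,k,m,r}

Chromatic number:
  lower bound: {e,k,s} mutually conflict ⇒ χ ≥ 3
  assign e→c2 h→c2 k→c0 m→c2 r→c2 s→c1 — no edge inside a register ⇒ χ ≤ 3
  χ = 3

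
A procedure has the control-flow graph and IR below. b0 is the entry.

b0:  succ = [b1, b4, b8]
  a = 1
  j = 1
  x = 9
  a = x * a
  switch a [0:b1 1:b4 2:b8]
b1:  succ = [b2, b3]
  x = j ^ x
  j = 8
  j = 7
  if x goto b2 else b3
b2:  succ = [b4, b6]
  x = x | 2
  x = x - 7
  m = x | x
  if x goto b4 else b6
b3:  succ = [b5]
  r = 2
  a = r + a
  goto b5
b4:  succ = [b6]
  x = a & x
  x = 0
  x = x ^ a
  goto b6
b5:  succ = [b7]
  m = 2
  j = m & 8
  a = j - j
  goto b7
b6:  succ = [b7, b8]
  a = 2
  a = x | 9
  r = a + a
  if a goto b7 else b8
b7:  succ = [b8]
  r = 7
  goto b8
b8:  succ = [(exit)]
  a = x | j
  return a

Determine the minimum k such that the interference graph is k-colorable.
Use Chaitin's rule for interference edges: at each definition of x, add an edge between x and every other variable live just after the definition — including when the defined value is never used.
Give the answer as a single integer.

Per-block:
  b0 def {a,j,x} use ∅
  b1 def {j,x} use {j,x}
  b2 def {m,x} use {x}
  b3 def {a,r} use {a}
  b4 def {x} use {a,x}
  b5 def {a,j,m} use ∅
  b6 def {a,r} use {x}
  b7 def {r} use ∅
  b8 def {a} use {j,x}

Liveness:
  live b0: ∅→{a,j,x}
  live b1: {a,j,x}→{a,j,x}
  live b2: {a,j,x}→{a,j,x}
  live b3: {a,x}→{x}
  live b4: {a,j,x}→{j,x}
  live b5: {x}→{j,x}
  live b6: {j,x}→{j,x}
  live b7: {j,x}→{j,x}
  live b8: {j,x}→∅

Interference:
  a: {j,m,r,x}
  j: {a,m,r,x}
  m: {a,j,x}
  r: {a,j,x}
  x: {a,j,m,r}

Colouring:
  clique {a,j,m,x} ⇒ need ≥ 4
  assign a→c0 j→c1 m→c3 r→c3 x→c2 — no edge inside a register ⇒ χ ≤ 4
  χ = 4

Answer: 4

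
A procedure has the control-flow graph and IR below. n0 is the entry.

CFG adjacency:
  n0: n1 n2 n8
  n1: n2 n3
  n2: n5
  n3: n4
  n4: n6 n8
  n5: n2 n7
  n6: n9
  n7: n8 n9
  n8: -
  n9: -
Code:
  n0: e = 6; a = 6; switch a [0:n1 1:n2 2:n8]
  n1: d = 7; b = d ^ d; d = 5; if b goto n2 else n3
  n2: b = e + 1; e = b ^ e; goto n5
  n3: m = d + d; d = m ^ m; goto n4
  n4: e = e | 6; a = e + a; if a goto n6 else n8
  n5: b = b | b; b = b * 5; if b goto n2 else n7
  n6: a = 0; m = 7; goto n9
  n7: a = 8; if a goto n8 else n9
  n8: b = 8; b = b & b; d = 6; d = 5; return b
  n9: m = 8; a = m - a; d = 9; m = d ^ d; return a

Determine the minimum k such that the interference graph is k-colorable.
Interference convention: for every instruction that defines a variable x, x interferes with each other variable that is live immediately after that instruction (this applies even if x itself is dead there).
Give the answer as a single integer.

Per-block:
  n0: {a,e} / ∅
  n1: {b,d} / ∅
  n2: {b,e} / {e}
  n3: {d,m} / {d}
  n4: {a,e} / {a,e}
  n5: {b} / {b}
  n6: {a,m} / ∅
  n7: {a} / ∅
  n8: {b,d} / ∅
  n9: {a,d,m} / {a}

Live sets:
  live n0: ∅→{a,e}
  live n1: {a,e}→{a,d,e}
  live n2: {e}→{b,e}
  live n3: {a,d,e}→{a,e}
  live n4: {a,e}→∅
  live n5: {b,e}→{e}
  live n6: ∅→{a}
  live n7: ∅→{a}
  live n8: ∅→∅
  live n9: {a}→∅

Interference:
  a — {b,d,e,m}
  b — {a,d,e}
  d — {a,b,e}
  e — {a,b,d,m}
  m — {a,e}

Chromatic number:
  {a,b,d,e} pairwise interfere (4-clique) ⇒ χ ≥ 4
  assign a→r0 b→r2 d→r3 e→r1 m→r2 — no edge inside a register ⇒ χ ≤ 4
  χ = 4

Answer: 4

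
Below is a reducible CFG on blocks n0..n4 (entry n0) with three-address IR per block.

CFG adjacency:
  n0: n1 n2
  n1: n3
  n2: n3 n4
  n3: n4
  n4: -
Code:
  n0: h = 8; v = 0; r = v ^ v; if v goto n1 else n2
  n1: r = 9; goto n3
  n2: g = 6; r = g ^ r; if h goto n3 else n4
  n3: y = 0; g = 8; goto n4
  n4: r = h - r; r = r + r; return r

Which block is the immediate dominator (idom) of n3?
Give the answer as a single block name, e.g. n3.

Answer: n0

Working:
idom tree: n1←n0 n2←n0 n3←n0 n4←n0
Dom at joins:
  n3: preds {n1,n2}: {n0,n1} ∩ {n0,n2} = {n0}; idom=n0
  n4: preds {n2,n3}: {n0,n2} ∩ {n0,n3} = {n0}; idom=n0

idom(n3) = n0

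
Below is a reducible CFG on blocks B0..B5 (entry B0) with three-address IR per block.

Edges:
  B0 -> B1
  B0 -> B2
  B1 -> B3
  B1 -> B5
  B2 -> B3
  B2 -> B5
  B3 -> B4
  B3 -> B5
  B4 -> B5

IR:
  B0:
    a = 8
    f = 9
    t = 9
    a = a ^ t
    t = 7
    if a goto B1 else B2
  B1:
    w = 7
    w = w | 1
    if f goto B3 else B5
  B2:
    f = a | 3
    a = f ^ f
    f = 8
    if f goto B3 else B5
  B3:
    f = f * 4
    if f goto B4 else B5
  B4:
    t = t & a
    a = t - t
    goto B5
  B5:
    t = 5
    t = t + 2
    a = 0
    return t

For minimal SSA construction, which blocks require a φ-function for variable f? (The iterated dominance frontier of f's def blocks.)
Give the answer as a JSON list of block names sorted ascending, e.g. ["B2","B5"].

Answer: ["B3", "B5"]

Working:
idom tree: B1←B0 B2←B0 B3←B0 B4←B3 B5←B0
Join-block Dom:
  B3: preds {B1,B2}: {B0,B1} ∩ {B0,B2} = {B0}; idom=B0
  B5: preds {B1,B2,B3,B4}: {B0,B1} ∩ {B0,B2} ∩ {B0,B3} ∩ {B0,B3,B4} = {B0}; idom=B0

DF derivation:
  B3←B1: walk B1 to B0
  B3←B2: walk B2 to B0
  B5←B1: walk B1 to B0
  B5←B2: walk B2 to B0
  B5←B3: walk B3 to B0
  B5←B4: walk B4→B3 to B0
  B0: DF=∅
  B1: DF={B3,B5}
  B2: DF={B3,B5}
  B3: DF={B5}
  B4: DF={B5}
  B5: DF=∅

φ for f: defs {B0,B2,B3}
  DF⁺ = {B3,B5}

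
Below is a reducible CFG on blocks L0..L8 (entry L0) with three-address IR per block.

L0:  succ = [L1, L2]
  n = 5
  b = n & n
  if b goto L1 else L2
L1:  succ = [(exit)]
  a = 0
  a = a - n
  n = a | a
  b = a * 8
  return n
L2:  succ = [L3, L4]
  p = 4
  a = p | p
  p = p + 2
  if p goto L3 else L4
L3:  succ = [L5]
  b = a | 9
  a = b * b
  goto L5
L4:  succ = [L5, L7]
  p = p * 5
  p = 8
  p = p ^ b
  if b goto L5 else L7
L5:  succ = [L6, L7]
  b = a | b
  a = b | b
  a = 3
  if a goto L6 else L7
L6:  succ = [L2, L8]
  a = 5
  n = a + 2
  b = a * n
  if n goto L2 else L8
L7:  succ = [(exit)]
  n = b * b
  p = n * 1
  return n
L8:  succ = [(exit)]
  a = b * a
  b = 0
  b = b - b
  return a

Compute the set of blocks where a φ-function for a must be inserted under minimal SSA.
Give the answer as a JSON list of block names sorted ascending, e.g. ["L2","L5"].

idom tree: L1←L0 L2←L0 L3←L2 L4←L2 L5←L2 L6←L5 L7←L2 L8←L6
Dom at joins:
  L2: preds {L0,L6}: {L0} ∩ {L0,L2,L5,L6} = {L0}; idom=L0
  L5: preds {L3,L4}: {L0,L2,L3} ∩ {L0,L2,L4} = {L0,L2}; idom=L2
  L7: preds {L4,L5}: {L0,L2,L4} ∩ {L0,L2,L5} = {L0,L2}; idom=L2

DF derivation:
  join L2 pred L0: · stop@L0
  join L2 pred L6: L6→L5→L2 stop@L0
  join L5 pred L3: L3 stop@L2
  join L5 pred L4: L4 stop@L2
  join L7 pred L4: L4 stop@L2
  join L7 pred L5: L5 stop@L2
  L0 → ∅
  L1 → ∅
  L2 → {L2}
  L3 → {L5}
  L4 → {L5,L7}
  L5 → {L2,L7}
  L6 → {L2}
  L7 → ∅
  L8 → ∅

φ for a: defs {L1,L2,L3,L5,L6,L8}
  DF⁺ = {L2,L5,L7}

Answer: ["L2", "L5", "L7"]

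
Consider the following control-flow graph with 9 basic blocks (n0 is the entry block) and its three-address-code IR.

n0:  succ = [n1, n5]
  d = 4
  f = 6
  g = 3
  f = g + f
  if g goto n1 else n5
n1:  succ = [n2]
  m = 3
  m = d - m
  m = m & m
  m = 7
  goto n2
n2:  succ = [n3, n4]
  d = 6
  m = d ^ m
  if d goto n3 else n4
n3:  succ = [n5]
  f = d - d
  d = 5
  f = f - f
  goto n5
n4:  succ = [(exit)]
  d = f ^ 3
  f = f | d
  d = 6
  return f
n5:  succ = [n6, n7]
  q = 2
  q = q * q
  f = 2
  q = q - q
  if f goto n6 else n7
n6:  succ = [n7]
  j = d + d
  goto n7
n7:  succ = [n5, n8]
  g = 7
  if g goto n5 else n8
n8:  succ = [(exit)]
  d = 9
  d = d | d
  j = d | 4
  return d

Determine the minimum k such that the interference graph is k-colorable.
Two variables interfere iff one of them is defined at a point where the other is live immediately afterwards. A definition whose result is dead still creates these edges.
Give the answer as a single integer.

Answer: 3

Derivation:
Per-block:
  n0 def {d,f,g} use ∅
  n1 def {m} use {d}
  n2 def {d,m} use {m}
  n3 def {d,f} use {d}
  n4 def {d,f} use {f}
  n5 def {f,q} use ∅
  n6 def {j} use {d}
  n7 def {g} use ∅
  n8 def {d,j} use ∅

Liveness:
  n0 li=∅ lo={d,f}
  n1 li={d,f} lo={f,m}
  n2 li={f,m} lo={d,f}
  n3 li={d} lo={d}
  n4 li={f} lo=∅
  n5 li={d} lo={d}
  n6 li={d} lo={d}
  n7 li={d} lo={d}
  n8 li=∅ lo=∅

Interference:
  d↔{f,g,j,m,q}
  f↔{d,g,m,q}
  g↔{d,f}
  j↔{d}
  m↔{d,f}
  q↔{d,f}

Colouring:
  clique {d,f,g} ⇒ need ≥ 3
  assign d→R0 f→R1 g→R2 j→R1 m→R2 q→R2 — no edge inside a register ⇒ χ ≤ 3
  χ = 3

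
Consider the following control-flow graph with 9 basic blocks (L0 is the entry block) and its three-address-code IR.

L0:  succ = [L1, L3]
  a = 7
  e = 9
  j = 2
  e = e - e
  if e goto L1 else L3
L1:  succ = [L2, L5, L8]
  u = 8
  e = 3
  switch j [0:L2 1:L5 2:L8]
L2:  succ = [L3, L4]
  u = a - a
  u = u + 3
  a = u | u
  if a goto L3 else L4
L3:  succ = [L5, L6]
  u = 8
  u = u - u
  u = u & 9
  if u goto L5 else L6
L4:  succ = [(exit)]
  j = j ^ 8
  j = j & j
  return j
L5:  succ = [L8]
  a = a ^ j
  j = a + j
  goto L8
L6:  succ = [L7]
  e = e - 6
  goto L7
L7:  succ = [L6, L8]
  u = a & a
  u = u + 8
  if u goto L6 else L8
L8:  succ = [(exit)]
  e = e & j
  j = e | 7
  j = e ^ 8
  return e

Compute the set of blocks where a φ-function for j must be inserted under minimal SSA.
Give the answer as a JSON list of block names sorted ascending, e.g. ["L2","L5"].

Answer: ["L8"]

Analysis:
idom tree: L1←L0 L2←L1 L3←L0 L4←L2 L5←L0 L6←L3 L7←L6 L8←L0
Join-block Dom:
  L3: preds {L0,L2}: {L0} ∩ {L0,L1,L2} = {L0}; idom=L0
  L5: preds {L1,L3}: {L0,L1} ∩ {L0,L3} = {L0}; idom=L0
  L6: preds {L3,L7}: {L0,L3} ∩ {L0,L3,L6,L7} = {L0,L3}; idom=L3
  L8: preds {L1,L5,L7}: {L0,L1} ∩ {L0,L5} ∩ {L0,L3,L6,L7} = {L0}; idom=L0

Frontier:
  L3←L0: walk · to L0
  L3←L2: walk L2→L1 to L0
  L5←L1: walk L1 to L0
  L5←L3: walk L3 to L0
  L6←L3: walk · to L3
  L6←L7: walk L7→L6 to L3
  L8←L1: walk L1 to L0
  L8←L5: walk L5 to L0
  L8←L7: walk L7→L6→L3 to L0
  DF(L0)=∅
  DF(L1)={L3,L5,L8}
  DF(L2)={L3}
  DF(L3)={L5,L8}
  DF(L4)=∅
  DF(L5)={L8}
  DF(L6)={L6,L8}
  DF(L7)={L6,L8}
  DF(L8)=∅

φ for j: defs {L0,L4,L5,L8}
  DF⁺ = {L8}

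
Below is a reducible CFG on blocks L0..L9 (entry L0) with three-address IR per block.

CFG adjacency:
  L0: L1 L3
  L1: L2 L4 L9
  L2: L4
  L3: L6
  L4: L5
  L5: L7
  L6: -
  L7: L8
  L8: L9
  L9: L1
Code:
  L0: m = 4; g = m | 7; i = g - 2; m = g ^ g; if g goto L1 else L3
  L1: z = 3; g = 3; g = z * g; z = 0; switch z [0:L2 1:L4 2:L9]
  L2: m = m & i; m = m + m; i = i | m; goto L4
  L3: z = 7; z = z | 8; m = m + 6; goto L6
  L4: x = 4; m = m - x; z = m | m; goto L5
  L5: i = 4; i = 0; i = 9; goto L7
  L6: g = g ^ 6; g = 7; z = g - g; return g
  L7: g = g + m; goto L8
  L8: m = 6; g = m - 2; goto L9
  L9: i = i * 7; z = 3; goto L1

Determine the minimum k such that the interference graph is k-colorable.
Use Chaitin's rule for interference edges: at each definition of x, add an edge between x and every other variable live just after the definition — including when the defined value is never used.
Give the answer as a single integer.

def/use:
  L0: {g,i,m} / ∅
  L1: {g,z} / ∅
  L2: {i,m} / {i,m}
  L3: {m,z} / {m}
  L4: {m,x,z} / {m}
  L5: {i} / ∅
  L6: {g,z} / {g}
  L7: {g} / {g,m}
  L8: {g,m} / ∅
  L9: {i,z} / {i}

Liveness:
  L0 li=∅ lo={g,i,m}
  L1 li={i,m} lo={g,i,m}
  L2 li={g,i,m} lo={g,m}
  L3 li={g,m} lo={g}
  L4 li={g,m} lo={g,m}
  L5 li={g,m} lo={g,i,m}
  L6 li={g} lo=∅
  L7 li={g,i,m} lo={i}
  L8 li={i} lo={i,m}
  L9 li={i,m} lo={i,m}

Interfere edges:
  g: {i,m,x,z}
  i: {g,m,z}
  m: {g,i,x,z}
  x: {g,m}
  z: {g,i,m}

Registers:
  clique {g,i,m,z} ⇒ need ≥ 4
  4-colouring: r0={g}  r1={m}  r2={i,x}  r3={z}
  χ = 4

Answer: 4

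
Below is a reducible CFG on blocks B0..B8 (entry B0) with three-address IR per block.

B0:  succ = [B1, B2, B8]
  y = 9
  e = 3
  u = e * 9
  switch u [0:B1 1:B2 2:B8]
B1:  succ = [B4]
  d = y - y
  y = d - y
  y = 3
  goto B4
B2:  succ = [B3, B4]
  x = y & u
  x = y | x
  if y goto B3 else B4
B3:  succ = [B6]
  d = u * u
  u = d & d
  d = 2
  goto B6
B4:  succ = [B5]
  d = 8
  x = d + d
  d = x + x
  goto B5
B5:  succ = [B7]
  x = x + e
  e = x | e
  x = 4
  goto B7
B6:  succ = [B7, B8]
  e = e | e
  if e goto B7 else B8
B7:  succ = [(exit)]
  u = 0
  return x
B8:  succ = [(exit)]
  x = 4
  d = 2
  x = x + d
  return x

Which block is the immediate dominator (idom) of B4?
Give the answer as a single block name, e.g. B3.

Answer: B0

Analysis:
idom tree: B1←B0 B2←B0 B3←B2 B4←B0 B5←B4 B6←B3 B7←B0 B8←B0
Dom∩ at merges:
  B4: preds {B1,B2}: {B0,B1} ∩ {B0,B2} = {B0}; idom=B0
  B7: preds {B5,B6}: {B0,B4,B5} ∩ {B0,B2,B3,B6} = {B0}; idom=B0
  B8: preds {B0,B6}: {B0} ∩ {B0,B2,B3,B6} = {B0}; idom=B0

idom(B4) = B0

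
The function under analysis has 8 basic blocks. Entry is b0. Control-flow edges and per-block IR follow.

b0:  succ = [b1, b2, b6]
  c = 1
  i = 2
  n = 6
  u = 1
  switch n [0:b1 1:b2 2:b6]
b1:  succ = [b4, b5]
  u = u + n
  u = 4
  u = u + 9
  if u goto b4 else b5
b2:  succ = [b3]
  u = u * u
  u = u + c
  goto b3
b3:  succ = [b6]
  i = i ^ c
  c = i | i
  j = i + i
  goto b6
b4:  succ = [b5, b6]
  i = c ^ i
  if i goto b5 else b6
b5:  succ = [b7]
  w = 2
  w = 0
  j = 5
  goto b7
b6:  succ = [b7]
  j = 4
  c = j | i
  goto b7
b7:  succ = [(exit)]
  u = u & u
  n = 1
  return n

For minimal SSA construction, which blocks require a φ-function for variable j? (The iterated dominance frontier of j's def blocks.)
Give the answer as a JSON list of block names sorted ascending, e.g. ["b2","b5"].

Answer: ["b6", "b7"]

Working:
idom tree: b1←b0 b2←b0 b3←b2 b4←b1 b5←b1 b6←b0 b7←b0
Dom at joins:
  b5: preds {b1,b4}: {b0,b1} ∩ {b0,b1,b4} = {b0,b1}; idom=b1
  b6: preds {b0,b3,b4}: {b0} ∩ {b0,b2,b3} ∩ {b0,b1,b4} = {b0}; idom=b0
  b7: preds {b5,b6}: {b0,b1,b5} ∩ {b0,b6} = {b0}; idom=b0

Frontier:
  b5←b1: walk · to b1
  b5←b4: walk b4 to b1
  b6←b0: walk · to b0
  b6←b3: walk b3→b2 to b0
  b6←b4: walk b4→b1 to b0
  b7←b5: walk b5→b1 to b0
  b7←b6: walk b6 to b0
  DF(b0)=∅
  DF(b1)={b6,b7}
  DF(b2)={b6}
  DF(b3)={b6}
  DF(b4)={b5,b6}
  DF(b5)={b7}
  DF(b6)={b7}
  DF(b7)=∅

φ for j: defs {b3,b5,b6}
  DF⁺ = {b6,b7}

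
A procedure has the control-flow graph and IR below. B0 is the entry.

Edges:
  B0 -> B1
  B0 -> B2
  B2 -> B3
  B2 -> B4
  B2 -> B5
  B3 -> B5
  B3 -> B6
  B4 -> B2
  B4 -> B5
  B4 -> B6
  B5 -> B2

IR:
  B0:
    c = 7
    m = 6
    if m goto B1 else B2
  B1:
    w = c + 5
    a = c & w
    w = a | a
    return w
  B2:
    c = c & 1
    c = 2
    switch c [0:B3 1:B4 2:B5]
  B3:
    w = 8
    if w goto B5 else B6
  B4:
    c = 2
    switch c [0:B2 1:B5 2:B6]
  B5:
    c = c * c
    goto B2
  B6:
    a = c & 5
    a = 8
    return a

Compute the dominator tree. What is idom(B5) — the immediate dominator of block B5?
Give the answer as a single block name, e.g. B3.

Answer: B2

Analysis:
idom tree: B1←B0 B2←B0 B3←B2 B4←B2 B5←B2 B6←B2
Join-block Dom:
  B2: preds {B0,B4,B5}: {B0} ∩ {B0,B2,B4} ∩ {B0,B2,B5} = {B0}; idom=B0
  B5: preds {B2,B3,B4}: {B0,B2} ∩ {B0,B2,B3} ∩ {B0,B2,B4} = {B0,B2}; idom=B2
  B6: preds {B3,B4}: {B0,B2,B3} ∩ {B0,B2,B4} = {B0,B2}; idom=B2

idom(B5) = B2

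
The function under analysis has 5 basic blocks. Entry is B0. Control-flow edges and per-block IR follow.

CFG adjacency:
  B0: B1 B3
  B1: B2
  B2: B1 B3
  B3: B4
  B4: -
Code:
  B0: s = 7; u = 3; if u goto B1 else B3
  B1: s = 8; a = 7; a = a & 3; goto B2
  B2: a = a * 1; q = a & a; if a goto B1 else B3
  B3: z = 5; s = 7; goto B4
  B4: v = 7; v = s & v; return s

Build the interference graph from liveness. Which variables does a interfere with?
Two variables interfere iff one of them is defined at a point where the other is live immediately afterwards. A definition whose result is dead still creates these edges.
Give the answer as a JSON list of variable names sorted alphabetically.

Block summaries:
  B0: def={s,u} ue=∅
  B1: def={a,s} ue=∅
  B2: def={a,q} ue={a}
  B3: def={s,z} ue=∅
  B4: def={v} ue={s}

Liveness:
  B0 li=∅ lo=∅
  B1 li=∅ lo={a}
  B2 li={a} lo=∅
  B3 li=∅ lo={s}
  B4 li={s} lo=∅

Interference:
  a — {q}
  q — {a}
  s — {v}
  u — ∅
  v — {s}
  z — ∅

N(a) = ["q"]

Answer: ["q"]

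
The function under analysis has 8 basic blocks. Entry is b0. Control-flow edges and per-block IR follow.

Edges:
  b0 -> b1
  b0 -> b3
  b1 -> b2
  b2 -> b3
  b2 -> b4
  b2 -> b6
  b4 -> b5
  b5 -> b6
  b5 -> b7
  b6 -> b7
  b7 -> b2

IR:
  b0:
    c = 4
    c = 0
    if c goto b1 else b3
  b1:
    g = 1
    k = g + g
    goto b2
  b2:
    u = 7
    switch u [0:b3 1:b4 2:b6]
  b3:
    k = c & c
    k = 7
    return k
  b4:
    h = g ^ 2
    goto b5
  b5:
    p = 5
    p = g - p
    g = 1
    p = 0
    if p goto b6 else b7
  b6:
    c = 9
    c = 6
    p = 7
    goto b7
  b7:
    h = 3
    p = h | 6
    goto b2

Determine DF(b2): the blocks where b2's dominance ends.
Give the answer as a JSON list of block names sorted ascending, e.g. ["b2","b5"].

Answer: ["b2", "b3"]

Derivation:
idom tree: b1←b0 b2←b1 b3←b0 b4←b2 b5←b4 b6←b2 b7←b2
Dom∩ at merges:
  b2: preds {b1,b7}: {b0,b1} ∩ {b0,b1,b2,b7} = {b0,b1}; idom=b1
  b3: preds {b0,b2}: {b0} ∩ {b0,b1,b2} = {b0}; idom=b0
  b6: preds {b2,b5}: {b0,b1,b2} ∩ {b0,b1,b2,b4,b5} = {b0,b1,b2}; idom=b2
  b7: preds {b5,b6}: {b0,b1,b2,b4,b5} ∩ {b0,b1,b2,b6} = {b0,b1,b2}; idom=b2

DF derivation:
  join b2 pred b1: · stop@b1
  join b2 pred b7: b7→b2 stop@b1
  join b3 pred b0: · stop@b0
  join b3 pred b2: b2→b1 stop@b0
  join b6 pred b2: · stop@b2
  join b6 pred b5: b5→b4 stop@b2
  join b7 pred b5: b5→b4 stop@b2
  join b7 pred b6: b6 stop@b2
  DF(b0)=∅
  DF(b1)={b3}
  DF(b2)={b2,b3}
  DF(b3)=∅
  DF(b4)={b6,b7}
  DF(b5)={b6,b7}
  DF(b6)={b7}
  DF(b7)={b2}

DF(b2) = ["b2", "b3"]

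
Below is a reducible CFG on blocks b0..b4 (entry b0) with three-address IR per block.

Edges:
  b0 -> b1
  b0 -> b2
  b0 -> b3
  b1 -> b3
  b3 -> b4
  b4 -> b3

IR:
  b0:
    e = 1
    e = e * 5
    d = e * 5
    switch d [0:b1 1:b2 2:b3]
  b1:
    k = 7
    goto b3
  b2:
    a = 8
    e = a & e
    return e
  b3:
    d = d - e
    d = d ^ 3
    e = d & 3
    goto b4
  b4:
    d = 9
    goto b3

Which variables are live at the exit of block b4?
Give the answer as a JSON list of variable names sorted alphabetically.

Per-block:
  b0: {d,e} / ∅
  b1: {k} / ∅
  b2: {a,e} / {e}
  b3: {d,e} / {d,e}
  b4: {d} / ∅

Backward fixpoint:
  live b0: ∅→{d,e}
  live b1: {d,e}→{d,e}
  live b2: {e}→∅
  live b3: {d,e}→{e}
  live b4: {e}→{d,e}

live-out(b4) = ["d", "e"]

Answer: ["d", "e"]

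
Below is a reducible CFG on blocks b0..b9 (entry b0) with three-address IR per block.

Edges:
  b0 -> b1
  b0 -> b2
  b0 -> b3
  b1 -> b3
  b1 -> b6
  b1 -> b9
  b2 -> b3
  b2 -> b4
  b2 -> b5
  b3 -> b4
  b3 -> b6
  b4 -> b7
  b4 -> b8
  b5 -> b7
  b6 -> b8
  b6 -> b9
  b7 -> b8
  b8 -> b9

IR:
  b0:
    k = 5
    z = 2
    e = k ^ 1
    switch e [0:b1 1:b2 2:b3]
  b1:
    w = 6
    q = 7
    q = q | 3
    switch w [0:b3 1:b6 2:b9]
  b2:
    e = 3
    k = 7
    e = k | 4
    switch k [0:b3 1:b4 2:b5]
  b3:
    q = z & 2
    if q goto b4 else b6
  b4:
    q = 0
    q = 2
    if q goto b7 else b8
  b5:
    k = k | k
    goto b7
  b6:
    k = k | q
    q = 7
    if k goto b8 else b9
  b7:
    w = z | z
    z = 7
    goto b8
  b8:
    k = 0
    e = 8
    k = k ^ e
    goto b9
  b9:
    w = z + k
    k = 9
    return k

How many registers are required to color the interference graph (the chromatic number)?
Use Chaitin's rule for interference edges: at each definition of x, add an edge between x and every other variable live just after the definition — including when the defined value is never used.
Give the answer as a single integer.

Answer: 4

Derivation:
def/use:
  b0: {e,k,z} / ∅
  b1: {q,w} / ∅
  b2: {e,k} / ∅
  b3: {q} / {z}
  b4: {q} / ∅
  b5: {k} / {k}
  b6: {k,q} / {k,q}
  b7: {w,z} / {z}
  b8: {e,k} / ∅
  b9: {k,w} / {k,z}

Backward fixpoint:
  b0 li=∅ lo={k,z}
  b1 li={k,z} lo={k,q,z}
  b2 li={z} lo={k,z}
  b3 li={k,z} lo={k,q,z}
  b4 li={z} lo={z}
  b5 li={k,z} lo={z}
  b6 li={k,q,z} lo={k,z}
  b7 li={z} lo={z}
  b8 li={z} lo={k,z}
  b9 li={k,z} lo=∅

Conflict graph:
  e — {k,z}
  k — {e,q,w,z}
  q — {k,w,z}
  w — {k,q,z}
  z — {e,k,q,w}

Registers:
  {k,q,w,z} pairwise interfere (4-clique) ⇒ χ ≥ 4
  assign e→r2 k→r0 q→r2 w→r3 z→r1 — no edge inside a register ⇒ χ ≤ 4
  χ = 4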